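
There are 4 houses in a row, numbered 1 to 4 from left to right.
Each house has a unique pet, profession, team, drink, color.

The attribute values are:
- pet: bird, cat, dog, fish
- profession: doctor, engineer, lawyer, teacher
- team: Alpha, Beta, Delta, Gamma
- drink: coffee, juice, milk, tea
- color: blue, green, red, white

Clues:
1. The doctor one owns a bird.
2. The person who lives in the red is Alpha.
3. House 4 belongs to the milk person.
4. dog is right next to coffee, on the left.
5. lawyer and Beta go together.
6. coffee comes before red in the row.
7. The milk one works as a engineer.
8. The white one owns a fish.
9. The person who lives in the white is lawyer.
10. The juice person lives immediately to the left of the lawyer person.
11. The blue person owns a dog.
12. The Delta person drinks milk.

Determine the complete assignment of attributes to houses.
Solution:

House | Pet | Profession | Team | Drink | Color
-----------------------------------------------
  1   | dog | teacher | Gamma | juice | blue
  2   | fish | lawyer | Beta | coffee | white
  3   | bird | doctor | Alpha | tea | red
  4   | cat | engineer | Delta | milk | green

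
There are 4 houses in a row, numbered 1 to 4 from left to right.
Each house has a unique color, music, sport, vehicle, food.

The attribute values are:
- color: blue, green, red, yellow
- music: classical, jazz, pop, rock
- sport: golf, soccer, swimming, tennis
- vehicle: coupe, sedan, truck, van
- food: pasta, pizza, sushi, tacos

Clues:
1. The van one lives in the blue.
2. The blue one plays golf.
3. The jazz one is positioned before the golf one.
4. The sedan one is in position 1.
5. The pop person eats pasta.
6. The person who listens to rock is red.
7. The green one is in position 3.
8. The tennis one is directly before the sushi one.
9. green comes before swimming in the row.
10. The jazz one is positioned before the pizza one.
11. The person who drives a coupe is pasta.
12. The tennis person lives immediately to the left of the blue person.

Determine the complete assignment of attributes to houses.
Solution:

House | Color | Music | Sport | Vehicle | Food
----------------------------------------------
  1   | yellow | jazz | tennis | sedan | tacos
  2   | blue | classical | golf | van | sushi
  3   | green | pop | soccer | coupe | pasta
  4   | red | rock | swimming | truck | pizza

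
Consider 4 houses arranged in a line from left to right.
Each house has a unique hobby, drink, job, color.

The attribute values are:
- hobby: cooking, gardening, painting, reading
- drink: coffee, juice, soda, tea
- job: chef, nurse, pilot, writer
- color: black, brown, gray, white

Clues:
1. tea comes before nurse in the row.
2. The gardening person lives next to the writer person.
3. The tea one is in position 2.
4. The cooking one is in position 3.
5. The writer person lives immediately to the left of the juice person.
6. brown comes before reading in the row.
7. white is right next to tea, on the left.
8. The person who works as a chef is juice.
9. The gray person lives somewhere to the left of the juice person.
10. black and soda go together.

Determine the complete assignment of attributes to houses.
Solution:

House | Hobby | Drink | Job | Color
-----------------------------------
  1   | gardening | coffee | pilot | white
  2   | painting | tea | writer | gray
  3   | cooking | juice | chef | brown
  4   | reading | soda | nurse | black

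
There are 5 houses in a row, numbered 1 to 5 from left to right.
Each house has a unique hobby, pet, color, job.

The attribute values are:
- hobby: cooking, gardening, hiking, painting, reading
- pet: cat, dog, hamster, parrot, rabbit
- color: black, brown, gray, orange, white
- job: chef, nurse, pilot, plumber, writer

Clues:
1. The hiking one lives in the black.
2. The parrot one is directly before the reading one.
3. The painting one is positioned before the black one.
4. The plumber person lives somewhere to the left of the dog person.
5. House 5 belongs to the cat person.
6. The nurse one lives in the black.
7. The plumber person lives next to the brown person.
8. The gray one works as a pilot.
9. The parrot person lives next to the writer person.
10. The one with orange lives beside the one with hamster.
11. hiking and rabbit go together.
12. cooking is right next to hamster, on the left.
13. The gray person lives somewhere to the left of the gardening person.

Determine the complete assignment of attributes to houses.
Solution:

House | Hobby | Pet | Color | Job
---------------------------------
  1   | cooking | parrot | orange | plumber
  2   | reading | hamster | brown | writer
  3   | painting | dog | gray | pilot
  4   | hiking | rabbit | black | nurse
  5   | gardening | cat | white | chef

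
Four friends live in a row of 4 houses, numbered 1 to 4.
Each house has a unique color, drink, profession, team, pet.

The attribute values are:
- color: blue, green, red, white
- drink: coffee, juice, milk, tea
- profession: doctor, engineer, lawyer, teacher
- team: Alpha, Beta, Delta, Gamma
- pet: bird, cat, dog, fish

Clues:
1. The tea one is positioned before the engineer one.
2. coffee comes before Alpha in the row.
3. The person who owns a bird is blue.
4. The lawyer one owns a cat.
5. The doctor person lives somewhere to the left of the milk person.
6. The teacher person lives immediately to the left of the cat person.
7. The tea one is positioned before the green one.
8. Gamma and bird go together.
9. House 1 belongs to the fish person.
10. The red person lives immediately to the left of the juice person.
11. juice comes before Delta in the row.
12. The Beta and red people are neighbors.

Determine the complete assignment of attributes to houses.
Solution:

House | Color | Drink | Profession | Team | Pet
-----------------------------------------------
  1   | white | coffee | teacher | Beta | fish
  2   | red | tea | lawyer | Alpha | cat
  3   | blue | juice | doctor | Gamma | bird
  4   | green | milk | engineer | Delta | dog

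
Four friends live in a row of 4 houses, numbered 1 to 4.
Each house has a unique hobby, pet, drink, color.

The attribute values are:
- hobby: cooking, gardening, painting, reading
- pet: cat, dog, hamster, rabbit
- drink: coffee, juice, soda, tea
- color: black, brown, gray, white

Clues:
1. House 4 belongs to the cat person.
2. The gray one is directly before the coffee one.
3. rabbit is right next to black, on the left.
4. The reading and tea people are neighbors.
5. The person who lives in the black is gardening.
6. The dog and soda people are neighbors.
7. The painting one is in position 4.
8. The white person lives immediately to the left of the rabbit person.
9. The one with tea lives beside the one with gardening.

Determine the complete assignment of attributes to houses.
Solution:

House | Hobby | Pet | Drink | Color
-----------------------------------
  1   | reading | hamster | juice | white
  2   | cooking | rabbit | tea | gray
  3   | gardening | dog | coffee | black
  4   | painting | cat | soda | brown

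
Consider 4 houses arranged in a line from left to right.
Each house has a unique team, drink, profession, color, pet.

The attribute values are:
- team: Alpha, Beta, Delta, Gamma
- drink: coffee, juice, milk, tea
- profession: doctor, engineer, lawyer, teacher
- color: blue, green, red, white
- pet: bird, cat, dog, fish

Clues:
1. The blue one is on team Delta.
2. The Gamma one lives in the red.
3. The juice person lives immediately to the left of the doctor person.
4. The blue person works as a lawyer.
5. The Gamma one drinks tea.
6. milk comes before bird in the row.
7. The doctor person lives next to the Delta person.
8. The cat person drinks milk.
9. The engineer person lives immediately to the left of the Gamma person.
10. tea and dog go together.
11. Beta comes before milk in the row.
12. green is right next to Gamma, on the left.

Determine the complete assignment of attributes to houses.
Solution:

House | Team | Drink | Profession | Color | Pet
-----------------------------------------------
  1   | Beta | juice | engineer | green | fish
  2   | Gamma | tea | doctor | red | dog
  3   | Delta | milk | lawyer | blue | cat
  4   | Alpha | coffee | teacher | white | bird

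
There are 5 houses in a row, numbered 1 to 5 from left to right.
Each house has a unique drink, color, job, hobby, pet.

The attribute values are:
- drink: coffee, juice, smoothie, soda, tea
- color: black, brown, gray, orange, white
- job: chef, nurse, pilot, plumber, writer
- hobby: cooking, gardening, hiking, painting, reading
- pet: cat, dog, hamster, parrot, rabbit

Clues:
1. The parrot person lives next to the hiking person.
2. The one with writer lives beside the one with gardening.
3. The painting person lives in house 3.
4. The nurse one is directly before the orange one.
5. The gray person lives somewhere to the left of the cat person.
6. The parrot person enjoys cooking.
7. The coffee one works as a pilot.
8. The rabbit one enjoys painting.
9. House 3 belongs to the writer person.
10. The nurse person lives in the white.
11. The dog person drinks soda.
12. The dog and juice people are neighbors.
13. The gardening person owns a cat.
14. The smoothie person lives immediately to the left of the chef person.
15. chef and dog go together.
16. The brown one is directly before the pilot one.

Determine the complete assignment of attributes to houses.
Solution:

House | Drink | Color | Job | Hobby | Pet
-----------------------------------------
  1   | smoothie | white | nurse | cooking | parrot
  2   | soda | orange | chef | hiking | dog
  3   | juice | gray | writer | painting | rabbit
  4   | tea | brown | plumber | gardening | cat
  5   | coffee | black | pilot | reading | hamster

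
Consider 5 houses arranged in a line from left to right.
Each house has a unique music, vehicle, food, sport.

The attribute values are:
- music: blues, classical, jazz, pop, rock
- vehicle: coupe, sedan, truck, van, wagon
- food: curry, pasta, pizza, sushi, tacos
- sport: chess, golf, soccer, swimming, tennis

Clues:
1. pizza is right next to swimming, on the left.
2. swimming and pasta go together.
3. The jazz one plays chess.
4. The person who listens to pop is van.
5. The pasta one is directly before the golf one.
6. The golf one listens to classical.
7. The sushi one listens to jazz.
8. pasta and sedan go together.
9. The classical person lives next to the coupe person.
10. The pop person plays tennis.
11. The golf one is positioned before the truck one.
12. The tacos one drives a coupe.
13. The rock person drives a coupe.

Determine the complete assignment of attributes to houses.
Solution:

House | Music | Vehicle | Food | Sport
--------------------------------------
  1   | pop | van | pizza | tennis
  2   | blues | sedan | pasta | swimming
  3   | classical | wagon | curry | golf
  4   | rock | coupe | tacos | soccer
  5   | jazz | truck | sushi | chess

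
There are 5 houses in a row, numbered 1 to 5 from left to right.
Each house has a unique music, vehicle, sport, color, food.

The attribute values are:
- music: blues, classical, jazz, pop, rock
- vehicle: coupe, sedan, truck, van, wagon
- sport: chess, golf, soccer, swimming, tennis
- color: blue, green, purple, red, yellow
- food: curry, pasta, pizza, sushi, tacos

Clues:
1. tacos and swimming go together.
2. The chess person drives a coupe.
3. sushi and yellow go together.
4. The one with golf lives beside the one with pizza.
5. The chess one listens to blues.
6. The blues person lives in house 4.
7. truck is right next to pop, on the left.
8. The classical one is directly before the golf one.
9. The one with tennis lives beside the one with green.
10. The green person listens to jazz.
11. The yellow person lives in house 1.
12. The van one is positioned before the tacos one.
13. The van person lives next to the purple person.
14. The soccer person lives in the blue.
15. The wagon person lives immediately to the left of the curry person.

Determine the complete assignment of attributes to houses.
Solution:

House | Music | Vehicle | Sport | Color | Food
----------------------------------------------
  1   | classical | wagon | tennis | yellow | sushi
  2   | jazz | truck | golf | green | curry
  3   | pop | van | soccer | blue | pizza
  4   | blues | coupe | chess | purple | pasta
  5   | rock | sedan | swimming | red | tacos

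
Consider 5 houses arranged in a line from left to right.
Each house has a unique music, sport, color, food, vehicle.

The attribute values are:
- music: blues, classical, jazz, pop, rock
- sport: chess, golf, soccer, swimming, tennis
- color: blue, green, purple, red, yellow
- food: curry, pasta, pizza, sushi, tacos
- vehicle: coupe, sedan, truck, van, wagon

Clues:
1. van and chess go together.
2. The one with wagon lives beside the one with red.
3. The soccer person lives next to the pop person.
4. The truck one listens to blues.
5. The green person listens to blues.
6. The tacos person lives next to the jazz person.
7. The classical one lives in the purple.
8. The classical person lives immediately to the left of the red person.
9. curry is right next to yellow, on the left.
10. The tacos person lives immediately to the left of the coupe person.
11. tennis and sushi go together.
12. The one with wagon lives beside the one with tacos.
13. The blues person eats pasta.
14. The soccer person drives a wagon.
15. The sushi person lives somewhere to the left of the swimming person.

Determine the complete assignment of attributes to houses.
Solution:

House | Music | Sport | Color | Food | Vehicle
----------------------------------------------
  1   | classical | soccer | purple | pizza | wagon
  2   | pop | chess | red | tacos | van
  3   | jazz | golf | blue | curry | coupe
  4   | rock | tennis | yellow | sushi | sedan
  5   | blues | swimming | green | pasta | truck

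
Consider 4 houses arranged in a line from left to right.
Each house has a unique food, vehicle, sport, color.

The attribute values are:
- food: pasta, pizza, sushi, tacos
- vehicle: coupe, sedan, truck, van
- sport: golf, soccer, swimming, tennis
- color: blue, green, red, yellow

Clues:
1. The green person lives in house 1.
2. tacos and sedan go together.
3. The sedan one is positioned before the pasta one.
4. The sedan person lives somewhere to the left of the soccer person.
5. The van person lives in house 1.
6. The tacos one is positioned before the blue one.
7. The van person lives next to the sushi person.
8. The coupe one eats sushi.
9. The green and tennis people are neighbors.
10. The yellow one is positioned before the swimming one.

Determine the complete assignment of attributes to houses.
Solution:

House | Food | Vehicle | Sport | Color
--------------------------------------
  1   | pizza | van | golf | green
  2   | sushi | coupe | tennis | yellow
  3   | tacos | sedan | swimming | red
  4   | pasta | truck | soccer | blue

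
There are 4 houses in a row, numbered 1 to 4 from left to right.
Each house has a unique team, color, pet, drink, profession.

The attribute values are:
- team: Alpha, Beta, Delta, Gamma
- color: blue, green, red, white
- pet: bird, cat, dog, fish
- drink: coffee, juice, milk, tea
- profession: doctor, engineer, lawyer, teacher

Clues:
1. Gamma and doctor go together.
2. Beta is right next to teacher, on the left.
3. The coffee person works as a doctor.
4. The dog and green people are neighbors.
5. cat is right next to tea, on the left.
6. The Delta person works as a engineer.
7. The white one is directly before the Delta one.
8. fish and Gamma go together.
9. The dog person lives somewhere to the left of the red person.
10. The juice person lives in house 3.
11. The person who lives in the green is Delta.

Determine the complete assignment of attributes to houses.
Solution:

House | Team | Color | Pet | Drink | Profession
-----------------------------------------------
  1   | Beta | blue | cat | milk | lawyer
  2   | Alpha | white | dog | tea | teacher
  3   | Delta | green | bird | juice | engineer
  4   | Gamma | red | fish | coffee | doctor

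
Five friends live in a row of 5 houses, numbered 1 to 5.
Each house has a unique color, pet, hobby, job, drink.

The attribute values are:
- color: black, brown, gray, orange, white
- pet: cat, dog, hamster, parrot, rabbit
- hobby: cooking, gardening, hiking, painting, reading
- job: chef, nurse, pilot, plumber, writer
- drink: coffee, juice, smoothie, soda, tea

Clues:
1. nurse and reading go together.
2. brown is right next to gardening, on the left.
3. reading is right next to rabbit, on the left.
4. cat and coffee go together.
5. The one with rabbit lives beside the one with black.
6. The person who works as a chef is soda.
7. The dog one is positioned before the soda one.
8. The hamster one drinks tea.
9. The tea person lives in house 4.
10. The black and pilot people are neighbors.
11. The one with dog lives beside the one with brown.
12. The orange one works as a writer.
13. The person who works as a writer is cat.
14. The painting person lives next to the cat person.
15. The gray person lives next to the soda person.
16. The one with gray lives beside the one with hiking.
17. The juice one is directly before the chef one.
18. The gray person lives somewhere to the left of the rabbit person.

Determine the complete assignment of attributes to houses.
Solution:

House | Color | Pet | Hobby | Job | Drink
-----------------------------------------
  1   | gray | dog | reading | nurse | juice
  2   | brown | rabbit | hiking | chef | soda
  3   | black | parrot | gardening | plumber | smoothie
  4   | white | hamster | painting | pilot | tea
  5   | orange | cat | cooking | writer | coffee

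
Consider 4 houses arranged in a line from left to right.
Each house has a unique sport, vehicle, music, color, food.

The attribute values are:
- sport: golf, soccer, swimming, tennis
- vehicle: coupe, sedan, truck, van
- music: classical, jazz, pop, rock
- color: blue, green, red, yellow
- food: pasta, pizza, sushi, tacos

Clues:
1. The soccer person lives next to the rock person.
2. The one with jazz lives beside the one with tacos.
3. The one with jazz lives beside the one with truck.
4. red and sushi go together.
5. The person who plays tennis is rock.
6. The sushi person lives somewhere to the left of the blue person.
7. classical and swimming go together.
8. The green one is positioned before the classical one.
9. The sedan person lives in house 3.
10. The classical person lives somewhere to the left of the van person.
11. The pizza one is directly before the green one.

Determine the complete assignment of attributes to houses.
Solution:

House | Sport | Vehicle | Music | Color | Food
----------------------------------------------
  1   | soccer | coupe | jazz | yellow | pizza
  2   | tennis | truck | rock | green | tacos
  3   | swimming | sedan | classical | red | sushi
  4   | golf | van | pop | blue | pasta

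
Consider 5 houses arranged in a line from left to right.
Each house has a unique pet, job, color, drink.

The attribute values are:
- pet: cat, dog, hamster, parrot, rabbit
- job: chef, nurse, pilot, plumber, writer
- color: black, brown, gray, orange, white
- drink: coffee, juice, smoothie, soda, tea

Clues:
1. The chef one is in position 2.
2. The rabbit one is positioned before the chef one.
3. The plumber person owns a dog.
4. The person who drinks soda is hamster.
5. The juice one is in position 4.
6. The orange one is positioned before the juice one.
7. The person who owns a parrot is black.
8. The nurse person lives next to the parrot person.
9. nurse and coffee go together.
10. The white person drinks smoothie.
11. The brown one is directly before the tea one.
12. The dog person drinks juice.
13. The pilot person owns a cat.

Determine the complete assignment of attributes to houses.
Solution:

House | Pet | Job | Color | Drink
---------------------------------
  1   | rabbit | nurse | brown | coffee
  2   | parrot | chef | black | tea
  3   | hamster | writer | orange | soda
  4   | dog | plumber | gray | juice
  5   | cat | pilot | white | smoothie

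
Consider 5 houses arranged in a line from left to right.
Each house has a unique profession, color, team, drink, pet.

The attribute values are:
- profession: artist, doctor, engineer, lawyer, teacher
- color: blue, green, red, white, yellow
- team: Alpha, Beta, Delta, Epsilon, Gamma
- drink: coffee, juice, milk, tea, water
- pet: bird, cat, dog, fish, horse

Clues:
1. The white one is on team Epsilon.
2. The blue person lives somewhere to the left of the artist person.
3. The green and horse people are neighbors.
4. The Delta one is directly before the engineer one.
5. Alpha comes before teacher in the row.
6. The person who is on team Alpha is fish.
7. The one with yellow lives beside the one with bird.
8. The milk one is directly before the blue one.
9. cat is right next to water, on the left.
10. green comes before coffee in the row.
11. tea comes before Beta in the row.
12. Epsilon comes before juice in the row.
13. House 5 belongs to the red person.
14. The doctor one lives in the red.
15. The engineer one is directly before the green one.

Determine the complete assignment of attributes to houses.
Solution:

House | Profession | Color | Team | Drink | Pet
-----------------------------------------------
  1   | lawyer | yellow | Delta | milk | cat
  2   | engineer | blue | Gamma | water | bird
  3   | artist | green | Alpha | tea | fish
  4   | teacher | white | Epsilon | coffee | horse
  5   | doctor | red | Beta | juice | dog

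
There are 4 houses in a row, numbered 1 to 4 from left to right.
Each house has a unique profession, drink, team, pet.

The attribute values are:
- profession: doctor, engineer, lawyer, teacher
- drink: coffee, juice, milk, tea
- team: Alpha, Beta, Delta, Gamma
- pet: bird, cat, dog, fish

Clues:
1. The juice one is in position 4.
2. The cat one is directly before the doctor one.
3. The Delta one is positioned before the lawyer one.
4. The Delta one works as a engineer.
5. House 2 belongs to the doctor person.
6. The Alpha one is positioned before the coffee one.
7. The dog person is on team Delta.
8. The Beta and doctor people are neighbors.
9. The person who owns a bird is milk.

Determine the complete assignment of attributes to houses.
Solution:

House | Profession | Drink | Team | Pet
---------------------------------------
  1   | teacher | tea | Beta | cat
  2   | doctor | milk | Alpha | bird
  3   | engineer | coffee | Delta | dog
  4   | lawyer | juice | Gamma | fish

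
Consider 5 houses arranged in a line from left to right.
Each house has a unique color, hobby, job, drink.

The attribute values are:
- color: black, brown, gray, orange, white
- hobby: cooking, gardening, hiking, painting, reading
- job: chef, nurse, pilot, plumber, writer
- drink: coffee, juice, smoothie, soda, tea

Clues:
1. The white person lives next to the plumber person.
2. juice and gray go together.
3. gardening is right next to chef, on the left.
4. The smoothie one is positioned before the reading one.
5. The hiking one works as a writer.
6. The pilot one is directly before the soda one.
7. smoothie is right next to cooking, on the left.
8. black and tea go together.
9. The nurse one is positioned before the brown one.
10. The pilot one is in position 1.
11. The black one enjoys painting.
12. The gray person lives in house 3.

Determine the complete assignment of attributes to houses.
Solution:

House | Color | Hobby | Job | Drink
-----------------------------------
  1   | orange | gardening | pilot | smoothie
  2   | white | cooking | chef | soda
  3   | gray | reading | plumber | juice
  4   | black | painting | nurse | tea
  5   | brown | hiking | writer | coffee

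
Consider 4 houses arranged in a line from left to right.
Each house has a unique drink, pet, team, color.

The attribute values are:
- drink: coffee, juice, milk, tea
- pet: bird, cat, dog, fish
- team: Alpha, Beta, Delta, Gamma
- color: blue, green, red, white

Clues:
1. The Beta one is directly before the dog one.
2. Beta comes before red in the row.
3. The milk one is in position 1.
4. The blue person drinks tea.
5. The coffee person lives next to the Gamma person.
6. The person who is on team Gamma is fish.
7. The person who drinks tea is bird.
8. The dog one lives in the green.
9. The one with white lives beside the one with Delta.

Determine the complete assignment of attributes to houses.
Solution:

House | Drink | Pet | Team | Color
----------------------------------
  1   | milk | cat | Beta | white
  2   | coffee | dog | Delta | green
  3   | juice | fish | Gamma | red
  4   | tea | bird | Alpha | blue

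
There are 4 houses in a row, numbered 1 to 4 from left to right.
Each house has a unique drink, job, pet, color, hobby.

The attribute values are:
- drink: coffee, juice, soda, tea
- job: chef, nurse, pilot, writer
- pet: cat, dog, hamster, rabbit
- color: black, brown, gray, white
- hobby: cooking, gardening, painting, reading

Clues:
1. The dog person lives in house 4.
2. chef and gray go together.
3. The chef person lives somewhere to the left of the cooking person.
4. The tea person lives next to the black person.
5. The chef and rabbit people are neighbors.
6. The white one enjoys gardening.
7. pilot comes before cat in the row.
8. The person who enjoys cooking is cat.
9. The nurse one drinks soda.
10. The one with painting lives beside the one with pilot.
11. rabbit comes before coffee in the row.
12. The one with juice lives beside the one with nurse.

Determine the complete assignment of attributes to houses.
Solution:

House | Drink | Job | Pet | Color | Hobby
-----------------------------------------
  1   | tea | chef | hamster | gray | painting
  2   | juice | pilot | rabbit | black | reading
  3   | soda | nurse | cat | brown | cooking
  4   | coffee | writer | dog | white | gardening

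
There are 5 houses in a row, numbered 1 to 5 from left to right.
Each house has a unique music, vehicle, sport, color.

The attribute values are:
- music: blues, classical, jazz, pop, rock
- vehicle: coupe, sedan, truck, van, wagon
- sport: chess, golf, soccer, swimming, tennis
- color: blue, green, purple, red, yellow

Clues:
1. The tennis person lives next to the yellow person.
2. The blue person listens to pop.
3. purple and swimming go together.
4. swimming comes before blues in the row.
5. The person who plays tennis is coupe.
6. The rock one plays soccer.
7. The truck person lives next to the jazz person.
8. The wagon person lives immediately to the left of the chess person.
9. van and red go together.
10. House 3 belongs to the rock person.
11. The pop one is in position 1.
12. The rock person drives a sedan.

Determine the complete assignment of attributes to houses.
Solution:

House | Music | Vehicle | Sport | Color
---------------------------------------
  1   | pop | truck | golf | blue
  2   | jazz | coupe | tennis | green
  3   | rock | sedan | soccer | yellow
  4   | classical | wagon | swimming | purple
  5   | blues | van | chess | red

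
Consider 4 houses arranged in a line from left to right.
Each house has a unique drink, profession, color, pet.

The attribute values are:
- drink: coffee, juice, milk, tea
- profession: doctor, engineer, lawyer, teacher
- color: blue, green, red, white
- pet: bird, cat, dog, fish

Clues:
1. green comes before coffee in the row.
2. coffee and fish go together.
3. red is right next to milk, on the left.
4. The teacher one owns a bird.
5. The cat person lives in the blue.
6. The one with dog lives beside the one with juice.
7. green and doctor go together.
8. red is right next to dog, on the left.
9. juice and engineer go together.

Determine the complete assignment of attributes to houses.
Solution:

House | Drink | Profession | Color | Pet
----------------------------------------
  1   | tea | teacher | red | bird
  2   | milk | doctor | green | dog
  3   | juice | engineer | blue | cat
  4   | coffee | lawyer | white | fish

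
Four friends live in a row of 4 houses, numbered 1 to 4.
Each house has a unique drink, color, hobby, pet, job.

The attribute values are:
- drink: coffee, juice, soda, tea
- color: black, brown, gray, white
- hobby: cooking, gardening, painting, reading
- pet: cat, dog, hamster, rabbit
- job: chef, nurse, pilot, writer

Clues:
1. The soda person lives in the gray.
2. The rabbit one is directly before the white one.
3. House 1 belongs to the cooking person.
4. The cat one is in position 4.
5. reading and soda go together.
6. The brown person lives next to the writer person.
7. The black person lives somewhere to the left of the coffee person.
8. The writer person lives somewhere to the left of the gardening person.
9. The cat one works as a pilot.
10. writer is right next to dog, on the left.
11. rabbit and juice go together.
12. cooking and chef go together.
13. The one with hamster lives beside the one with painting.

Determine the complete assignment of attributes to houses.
Solution:

House | Drink | Color | Hobby | Pet | Job
-----------------------------------------
  1   | tea | brown | cooking | hamster | chef
  2   | juice | black | painting | rabbit | writer
  3   | coffee | white | gardening | dog | nurse
  4   | soda | gray | reading | cat | pilot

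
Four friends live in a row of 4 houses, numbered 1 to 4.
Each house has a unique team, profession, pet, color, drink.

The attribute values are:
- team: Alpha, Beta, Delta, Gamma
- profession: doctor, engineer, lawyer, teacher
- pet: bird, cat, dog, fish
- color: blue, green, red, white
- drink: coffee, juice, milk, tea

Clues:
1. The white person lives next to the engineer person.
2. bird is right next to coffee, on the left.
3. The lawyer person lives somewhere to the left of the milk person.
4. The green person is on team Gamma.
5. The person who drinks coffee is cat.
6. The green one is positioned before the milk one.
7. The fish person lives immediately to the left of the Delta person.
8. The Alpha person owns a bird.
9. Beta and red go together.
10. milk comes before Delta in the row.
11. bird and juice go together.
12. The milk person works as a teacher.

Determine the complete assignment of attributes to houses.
Solution:

House | Team | Profession | Pet | Color | Drink
-----------------------------------------------
  1   | Alpha | lawyer | bird | white | juice
  2   | Gamma | engineer | cat | green | coffee
  3   | Beta | teacher | fish | red | milk
  4   | Delta | doctor | dog | blue | tea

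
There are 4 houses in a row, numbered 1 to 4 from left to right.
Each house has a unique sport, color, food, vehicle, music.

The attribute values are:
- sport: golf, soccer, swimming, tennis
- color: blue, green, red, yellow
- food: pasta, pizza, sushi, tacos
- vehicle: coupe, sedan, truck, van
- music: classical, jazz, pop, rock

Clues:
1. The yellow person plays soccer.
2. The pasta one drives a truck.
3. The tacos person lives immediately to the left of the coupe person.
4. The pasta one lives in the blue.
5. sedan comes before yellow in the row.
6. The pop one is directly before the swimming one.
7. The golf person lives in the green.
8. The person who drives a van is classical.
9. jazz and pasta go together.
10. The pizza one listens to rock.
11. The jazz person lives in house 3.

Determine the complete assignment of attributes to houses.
Solution:

House | Sport | Color | Food | Vehicle | Music
----------------------------------------------
  1   | golf | green | tacos | sedan | pop
  2   | swimming | red | pizza | coupe | rock
  3   | tennis | blue | pasta | truck | jazz
  4   | soccer | yellow | sushi | van | classical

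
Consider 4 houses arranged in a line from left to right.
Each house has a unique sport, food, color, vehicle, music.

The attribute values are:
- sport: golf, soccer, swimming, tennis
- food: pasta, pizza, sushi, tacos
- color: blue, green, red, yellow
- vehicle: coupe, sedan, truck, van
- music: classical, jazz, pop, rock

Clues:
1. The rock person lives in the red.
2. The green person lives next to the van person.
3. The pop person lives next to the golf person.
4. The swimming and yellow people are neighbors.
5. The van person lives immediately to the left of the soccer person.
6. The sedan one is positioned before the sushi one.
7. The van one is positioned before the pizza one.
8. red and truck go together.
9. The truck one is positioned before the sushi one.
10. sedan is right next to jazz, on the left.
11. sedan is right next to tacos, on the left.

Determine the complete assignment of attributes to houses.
Solution:

House | Sport | Food | Color | Vehicle | Music
----------------------------------------------
  1   | swimming | pasta | green | sedan | pop
  2   | golf | tacos | yellow | van | jazz
  3   | soccer | pizza | red | truck | rock
  4   | tennis | sushi | blue | coupe | classical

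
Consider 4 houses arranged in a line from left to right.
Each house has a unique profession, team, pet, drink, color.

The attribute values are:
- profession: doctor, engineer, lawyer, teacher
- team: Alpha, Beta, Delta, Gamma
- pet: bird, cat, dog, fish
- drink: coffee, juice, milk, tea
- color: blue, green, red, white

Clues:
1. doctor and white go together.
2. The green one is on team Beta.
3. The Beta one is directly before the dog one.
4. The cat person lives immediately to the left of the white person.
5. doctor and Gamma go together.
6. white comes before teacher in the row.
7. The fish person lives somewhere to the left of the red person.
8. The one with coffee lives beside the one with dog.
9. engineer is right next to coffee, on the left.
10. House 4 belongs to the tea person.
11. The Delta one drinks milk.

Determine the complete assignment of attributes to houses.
Solution:

House | Profession | Team | Pet | Drink | Color
-----------------------------------------------
  1   | engineer | Delta | fish | milk | blue
  2   | lawyer | Beta | cat | coffee | green
  3   | doctor | Gamma | dog | juice | white
  4   | teacher | Alpha | bird | tea | red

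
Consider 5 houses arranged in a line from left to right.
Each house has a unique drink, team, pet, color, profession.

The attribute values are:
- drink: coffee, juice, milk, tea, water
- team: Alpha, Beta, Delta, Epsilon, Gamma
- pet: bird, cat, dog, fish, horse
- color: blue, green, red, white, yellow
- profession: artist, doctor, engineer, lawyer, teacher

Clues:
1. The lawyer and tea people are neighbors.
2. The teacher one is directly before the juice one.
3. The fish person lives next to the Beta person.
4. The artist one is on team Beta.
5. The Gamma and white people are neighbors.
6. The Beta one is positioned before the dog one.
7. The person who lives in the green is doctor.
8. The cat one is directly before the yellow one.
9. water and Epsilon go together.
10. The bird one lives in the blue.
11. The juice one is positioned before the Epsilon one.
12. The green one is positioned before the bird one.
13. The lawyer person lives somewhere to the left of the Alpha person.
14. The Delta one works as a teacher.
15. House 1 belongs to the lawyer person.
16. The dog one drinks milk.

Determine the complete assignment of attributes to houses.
Solution:

House | Drink | Team | Pet | Color | Profession
-----------------------------------------------
  1   | coffee | Gamma | fish | red | lawyer
  2   | tea | Beta | cat | white | artist
  3   | milk | Delta | dog | yellow | teacher
  4   | juice | Alpha | horse | green | doctor
  5   | water | Epsilon | bird | blue | engineer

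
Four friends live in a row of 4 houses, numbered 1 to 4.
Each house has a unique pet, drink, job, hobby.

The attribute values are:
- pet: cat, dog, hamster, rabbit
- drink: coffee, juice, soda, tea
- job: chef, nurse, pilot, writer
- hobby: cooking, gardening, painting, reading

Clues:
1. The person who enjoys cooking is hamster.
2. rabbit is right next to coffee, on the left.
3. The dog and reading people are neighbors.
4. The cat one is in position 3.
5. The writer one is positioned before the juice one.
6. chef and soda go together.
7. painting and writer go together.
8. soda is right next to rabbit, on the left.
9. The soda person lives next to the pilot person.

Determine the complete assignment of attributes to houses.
Solution:

House | Pet | Drink | Job | Hobby
---------------------------------
  1   | dog | soda | chef | gardening
  2   | rabbit | tea | pilot | reading
  3   | cat | coffee | writer | painting
  4   | hamster | juice | nurse | cooking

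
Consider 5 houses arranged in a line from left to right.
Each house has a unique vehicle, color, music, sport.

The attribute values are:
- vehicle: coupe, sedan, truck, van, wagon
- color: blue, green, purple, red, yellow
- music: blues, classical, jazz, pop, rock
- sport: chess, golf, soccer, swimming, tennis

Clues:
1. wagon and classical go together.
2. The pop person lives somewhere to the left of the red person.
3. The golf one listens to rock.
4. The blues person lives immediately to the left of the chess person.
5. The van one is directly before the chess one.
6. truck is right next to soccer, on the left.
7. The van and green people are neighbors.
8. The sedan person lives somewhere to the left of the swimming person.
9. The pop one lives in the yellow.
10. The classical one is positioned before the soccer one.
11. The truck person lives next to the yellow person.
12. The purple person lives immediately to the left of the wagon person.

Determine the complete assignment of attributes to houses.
Solution:

House | Vehicle | Color | Music | Sport
---------------------------------------
  1   | van | purple | blues | tennis
  2   | wagon | green | classical | chess
  3   | truck | blue | rock | golf
  4   | sedan | yellow | pop | soccer
  5   | coupe | red | jazz | swimming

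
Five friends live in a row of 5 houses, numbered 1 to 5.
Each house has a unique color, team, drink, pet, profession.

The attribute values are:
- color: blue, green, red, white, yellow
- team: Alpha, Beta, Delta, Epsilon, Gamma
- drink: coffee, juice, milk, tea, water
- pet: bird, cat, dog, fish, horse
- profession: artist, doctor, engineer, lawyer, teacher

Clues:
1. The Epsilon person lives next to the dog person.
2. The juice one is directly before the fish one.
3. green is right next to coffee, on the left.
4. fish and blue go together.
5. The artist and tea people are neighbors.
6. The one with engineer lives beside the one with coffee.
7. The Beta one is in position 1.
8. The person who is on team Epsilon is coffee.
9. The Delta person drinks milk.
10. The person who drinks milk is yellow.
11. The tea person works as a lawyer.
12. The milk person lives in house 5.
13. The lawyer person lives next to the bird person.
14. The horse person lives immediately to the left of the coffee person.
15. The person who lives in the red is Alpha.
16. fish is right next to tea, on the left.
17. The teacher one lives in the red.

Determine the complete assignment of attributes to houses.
Solution:

House | Color | Team | Drink | Pet | Profession
-----------------------------------------------
  1   | green | Beta | juice | horse | engineer
  2   | blue | Epsilon | coffee | fish | artist
  3   | white | Gamma | tea | dog | lawyer
  4   | red | Alpha | water | bird | teacher
  5   | yellow | Delta | milk | cat | doctor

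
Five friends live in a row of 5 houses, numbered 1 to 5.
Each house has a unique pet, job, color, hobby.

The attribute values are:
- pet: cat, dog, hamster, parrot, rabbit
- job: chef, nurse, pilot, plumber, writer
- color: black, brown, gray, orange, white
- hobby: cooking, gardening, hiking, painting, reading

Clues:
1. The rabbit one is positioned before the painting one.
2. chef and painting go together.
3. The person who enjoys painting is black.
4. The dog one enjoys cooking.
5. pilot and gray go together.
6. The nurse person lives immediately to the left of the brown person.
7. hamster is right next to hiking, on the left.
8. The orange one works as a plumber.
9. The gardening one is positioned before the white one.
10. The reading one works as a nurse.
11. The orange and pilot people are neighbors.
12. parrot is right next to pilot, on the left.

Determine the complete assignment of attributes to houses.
Solution:

House | Pet | Job | Color | Hobby
---------------------------------
  1   | parrot | plumber | orange | gardening
  2   | dog | pilot | gray | cooking
  3   | hamster | nurse | white | reading
  4   | rabbit | writer | brown | hiking
  5   | cat | chef | black | painting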